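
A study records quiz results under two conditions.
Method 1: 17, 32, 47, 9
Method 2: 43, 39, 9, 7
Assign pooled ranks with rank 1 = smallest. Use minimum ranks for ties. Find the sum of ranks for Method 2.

Sorted (ascending): 7, 9, 9, 17, 32, 39, 43, 47
The 2 values of 9 occupy positions 2–3 → each gets rank 2.
Method 2 values → pooled ranks: 43→7, 39→6, 9→2, 7→1
Rank sum = 7 + 6 + 2 + 1 = 16

16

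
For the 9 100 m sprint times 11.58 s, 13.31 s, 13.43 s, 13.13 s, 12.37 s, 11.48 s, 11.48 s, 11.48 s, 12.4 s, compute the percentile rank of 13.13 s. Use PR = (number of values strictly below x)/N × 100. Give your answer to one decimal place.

66.7

N = 9.
Strictly below 13.13: 6. Equal to 13.13: 1.
PR = 6/9 × 100 = 66.7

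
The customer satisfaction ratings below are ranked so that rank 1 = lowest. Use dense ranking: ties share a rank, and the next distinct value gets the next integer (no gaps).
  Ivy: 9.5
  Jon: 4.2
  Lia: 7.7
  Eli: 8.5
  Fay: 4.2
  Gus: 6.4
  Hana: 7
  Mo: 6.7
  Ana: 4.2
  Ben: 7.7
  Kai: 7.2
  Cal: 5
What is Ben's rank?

7

Sorted (ascending): 4.2, 4.2, 4.2, 5, 6.4, 6.7, 7, 7.2, 7.7, 7.7, 8.5, 9.5
The 3 values of 4.2 share dense rank 1.
The 2 values of 7.7 share dense rank 7.
Remaining distinct values take the next consecutive integers.
Ben has value 7.7 → rank 7.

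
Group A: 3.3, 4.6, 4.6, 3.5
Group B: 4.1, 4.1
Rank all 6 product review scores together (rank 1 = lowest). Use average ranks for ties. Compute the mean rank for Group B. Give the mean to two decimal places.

3.50

Sorted (ascending): 3.3, 3.5, 4.1, 4.1, 4.6, 4.6
The 2 values of 4.1 occupy positions 3–4 → average rank (3+4)/2 = 3.5.
The 2 values of 4.6 occupy positions 5–6 → average rank (5+6)/2 = 5.5.
Group B values → pooled ranks: 4.1→3.5, 4.1→3.5
Mean rank = (3.5 + 3.5) / 2 = 3.50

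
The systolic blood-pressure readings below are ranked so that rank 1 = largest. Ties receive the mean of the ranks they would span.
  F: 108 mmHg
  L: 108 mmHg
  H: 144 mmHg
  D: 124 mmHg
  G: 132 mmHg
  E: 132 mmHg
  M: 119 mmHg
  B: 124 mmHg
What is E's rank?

Sorted (descending): 144, 132, 132, 124, 124, 119, 108, 108
The 2 values of 132 occupy positions 2–3 → average rank (2+3)/2 = 2.5.
The 2 values of 124 occupy positions 4–5 → average rank (4+5)/2 = 4.5.
The 2 values of 108 occupy positions 7–8 → average rank (7+8)/2 = 7.5.
E has value 132 mmHg → rank 2.5.

2.5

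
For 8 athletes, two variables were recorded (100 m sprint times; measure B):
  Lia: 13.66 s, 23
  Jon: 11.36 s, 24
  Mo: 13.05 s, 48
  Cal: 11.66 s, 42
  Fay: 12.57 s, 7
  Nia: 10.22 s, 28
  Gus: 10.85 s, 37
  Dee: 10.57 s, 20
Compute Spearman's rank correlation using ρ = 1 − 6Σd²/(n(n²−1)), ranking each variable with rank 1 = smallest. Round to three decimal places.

Ranks of variable 1: 8, 4, 7, 5, 6, 1, 3, 2
Ranks of variable 2: 3, 4, 8, 7, 1, 5, 6, 2
d = r₁ − r₂: 5, 0, -1, -2, 5, -4, -3, 0
d²: 25, 0, 1, 4, 25, 16, 9, 0; Σd² = 80
ρ = 1 − 6·80/(8·63) = 1 − 480/504 = 0.048

0.048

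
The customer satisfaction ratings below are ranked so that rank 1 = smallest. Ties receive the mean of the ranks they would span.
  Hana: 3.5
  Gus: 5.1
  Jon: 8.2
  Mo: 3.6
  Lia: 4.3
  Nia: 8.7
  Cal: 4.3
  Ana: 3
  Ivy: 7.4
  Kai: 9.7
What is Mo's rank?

Sorted (ascending): 3, 3.5, 3.6, 4.3, 4.3, 5.1, 7.4, 8.2, 8.7, 9.7
The 2 values of 4.3 occupy positions 4–5 → average rank (4+5)/2 = 4.5.
Mo has value 3.6 → rank 3.

3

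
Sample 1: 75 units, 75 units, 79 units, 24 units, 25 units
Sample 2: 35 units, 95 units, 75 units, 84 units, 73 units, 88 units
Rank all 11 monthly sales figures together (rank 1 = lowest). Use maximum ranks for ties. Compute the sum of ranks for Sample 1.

Sorted (ascending): 24, 25, 35, 73, 75, 75, 75, 79, 84, 88, 95
The 3 values of 75 occupy positions 5–7 → each gets rank 7.
Sample 1 values → pooled ranks: 75→7, 75→7, 79→8, 24→1, 25→2
Rank sum = 7 + 7 + 8 + 1 + 2 = 25

25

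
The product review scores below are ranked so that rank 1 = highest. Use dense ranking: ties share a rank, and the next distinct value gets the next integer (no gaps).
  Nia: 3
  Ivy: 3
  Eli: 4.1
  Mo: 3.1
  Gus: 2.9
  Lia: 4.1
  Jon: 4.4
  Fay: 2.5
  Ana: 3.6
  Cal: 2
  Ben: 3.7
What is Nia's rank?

6

Sorted (descending): 4.4, 4.1, 4.1, 3.7, 3.6, 3.1, 3, 3, 2.9, 2.5, 2
The 2 values of 4.1 share dense rank 2.
The 2 values of 3 share dense rank 6.
Remaining distinct values take the next consecutive integers.
Nia has value 3 → rank 6.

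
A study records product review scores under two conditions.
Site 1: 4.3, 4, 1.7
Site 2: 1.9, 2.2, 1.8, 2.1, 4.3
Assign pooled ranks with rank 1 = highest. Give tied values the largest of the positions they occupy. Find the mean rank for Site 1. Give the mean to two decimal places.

4.33

Sorted (descending): 4.3, 4.3, 4, 2.2, 2.1, 1.9, 1.8, 1.7
The 2 values of 4.3 occupy positions 1–2 → each gets rank 2.
Site 1 values → pooled ranks: 4.3→2, 4→3, 1.7→8
Mean rank = (2 + 3 + 8) / 3 = 4.33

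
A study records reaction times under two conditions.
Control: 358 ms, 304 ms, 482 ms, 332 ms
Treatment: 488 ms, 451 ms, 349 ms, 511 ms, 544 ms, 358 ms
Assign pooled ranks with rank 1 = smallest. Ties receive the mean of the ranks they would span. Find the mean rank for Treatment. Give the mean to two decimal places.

Sorted (ascending): 304, 332, 349, 358, 358, 451, 482, 488, 511, 544
The 2 values of 358 occupy positions 4–5 → average rank (4+5)/2 = 4.5.
Treatment values → pooled ranks: 488→8, 451→6, 349→3, 511→9, 544→10, 358→4.5
Mean rank = (8 + 6 + 3 + 9 + 10 + 4.5) / 6 = 6.75

6.75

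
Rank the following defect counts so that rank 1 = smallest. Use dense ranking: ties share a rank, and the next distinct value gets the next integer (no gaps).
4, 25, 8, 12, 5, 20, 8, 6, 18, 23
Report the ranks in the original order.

Sorted (ascending): 4, 5, 6, 8, 8, 12, 18, 20, 23, 25
The 2 values of 8 share dense rank 4.
Remaining distinct values take the next consecutive integers.

1, 9, 4, 5, 2, 7, 4, 3, 6, 8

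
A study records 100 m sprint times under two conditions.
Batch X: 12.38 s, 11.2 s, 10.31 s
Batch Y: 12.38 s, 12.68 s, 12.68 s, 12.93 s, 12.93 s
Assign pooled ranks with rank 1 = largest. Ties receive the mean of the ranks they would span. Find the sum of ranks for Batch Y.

Sorted (descending): 12.93, 12.93, 12.68, 12.68, 12.38, 12.38, 11.2, 10.31
The 2 values of 12.93 occupy positions 1–2 → average rank (1+2)/2 = 1.5.
The 2 values of 12.68 occupy positions 3–4 → average rank (3+4)/2 = 3.5.
The 2 values of 12.38 occupy positions 5–6 → average rank (5+6)/2 = 5.5.
Batch Y values → pooled ranks: 12.38→5.5, 12.68→3.5, 12.68→3.5, 12.93→1.5, 12.93→1.5
Rank sum = 5.5 + 3.5 + 3.5 + 1.5 + 1.5 = 15.5

15.5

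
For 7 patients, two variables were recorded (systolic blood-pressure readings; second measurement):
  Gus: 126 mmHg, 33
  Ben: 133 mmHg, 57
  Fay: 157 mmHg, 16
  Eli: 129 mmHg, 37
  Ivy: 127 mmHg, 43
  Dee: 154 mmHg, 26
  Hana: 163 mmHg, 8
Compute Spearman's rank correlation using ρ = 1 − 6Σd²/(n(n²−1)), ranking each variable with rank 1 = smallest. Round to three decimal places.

Ranks of variable 1: 1, 4, 6, 3, 2, 5, 7
Ranks of variable 2: 4, 7, 2, 5, 6, 3, 1
d = r₁ − r₂: -3, -3, 4, -2, -4, 2, 6
d²: 9, 9, 16, 4, 16, 4, 36; Σd² = 94
ρ = 1 − 6·94/(7·48) = 1 − 564/336 = -0.679

-0.679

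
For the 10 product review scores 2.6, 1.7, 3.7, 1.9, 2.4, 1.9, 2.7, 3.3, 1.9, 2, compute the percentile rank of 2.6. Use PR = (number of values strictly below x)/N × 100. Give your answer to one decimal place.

60.0

N = 10.
Strictly below 2.6: 6. Equal to 2.6: 1.
PR = 6/10 × 100 = 60.0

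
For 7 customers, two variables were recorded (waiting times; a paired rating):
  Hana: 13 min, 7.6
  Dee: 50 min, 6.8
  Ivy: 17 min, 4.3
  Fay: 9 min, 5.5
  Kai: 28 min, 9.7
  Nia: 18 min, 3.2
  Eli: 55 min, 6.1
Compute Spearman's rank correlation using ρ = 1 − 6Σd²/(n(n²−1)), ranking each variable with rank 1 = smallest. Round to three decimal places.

0.214

Ranks of variable 1: 2, 6, 3, 1, 5, 4, 7
Ranks of variable 2: 6, 5, 2, 3, 7, 1, 4
d = r₁ − r₂: -4, 1, 1, -2, -2, 3, 3
d²: 16, 1, 1, 4, 4, 9, 9; Σd² = 44
ρ = 1 − 6·44/(7·48) = 1 − 264/336 = 0.214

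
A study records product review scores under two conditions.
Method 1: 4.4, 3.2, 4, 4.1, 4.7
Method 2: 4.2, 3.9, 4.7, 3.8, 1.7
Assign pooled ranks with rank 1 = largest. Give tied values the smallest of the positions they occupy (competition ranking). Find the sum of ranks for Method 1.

Sorted (descending): 4.7, 4.7, 4.4, 4.2, 4.1, 4, 3.9, 3.8, 3.2, 1.7
The 2 values of 4.7 occupy positions 1–2 → each gets rank 1.
Method 1 values → pooled ranks: 4.4→3, 3.2→9, 4→6, 4.1→5, 4.7→1
Rank sum = 3 + 9 + 6 + 5 + 1 = 24

24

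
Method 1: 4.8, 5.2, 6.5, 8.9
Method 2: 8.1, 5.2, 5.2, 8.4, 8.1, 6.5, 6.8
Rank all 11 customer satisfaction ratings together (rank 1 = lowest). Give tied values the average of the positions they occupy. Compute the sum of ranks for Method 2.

45.5

Sorted (ascending): 4.8, 5.2, 5.2, 5.2, 6.5, 6.5, 6.8, 8.1, 8.1, 8.4, 8.9
The 3 values of 5.2 occupy positions 2–4 → average rank 3.
The 2 values of 6.5 occupy positions 5–6 → average rank (5+6)/2 = 5.5.
The 2 values of 8.1 occupy positions 8–9 → average rank (8+9)/2 = 8.5.
Method 2 values → pooled ranks: 8.1→8.5, 5.2→3, 5.2→3, 8.4→10, 8.1→8.5, 6.5→5.5, 6.8→7
Rank sum = 8.5 + 3 + 3 + 10 + 8.5 + 5.5 + 7 = 45.5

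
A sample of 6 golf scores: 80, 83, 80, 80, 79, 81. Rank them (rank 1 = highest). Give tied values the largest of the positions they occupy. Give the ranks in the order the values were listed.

5, 1, 5, 5, 6, 2

Sorted (descending): 83, 81, 80, 80, 80, 79
The 3 values of 80 occupy positions 3–5 → each gets rank 5.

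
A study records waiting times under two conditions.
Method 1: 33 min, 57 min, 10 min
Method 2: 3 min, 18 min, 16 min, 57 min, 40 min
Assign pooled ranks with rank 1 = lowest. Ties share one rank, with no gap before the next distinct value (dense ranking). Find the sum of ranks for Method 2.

Sorted (ascending): 3, 10, 16, 18, 33, 40, 57, 57
The 2 values of 57 share dense rank 7.
Remaining distinct values take the next consecutive integers.
Method 2 values → pooled ranks: 3→1, 18→4, 16→3, 57→7, 40→6
Rank sum = 1 + 4 + 3 + 7 + 6 = 21

21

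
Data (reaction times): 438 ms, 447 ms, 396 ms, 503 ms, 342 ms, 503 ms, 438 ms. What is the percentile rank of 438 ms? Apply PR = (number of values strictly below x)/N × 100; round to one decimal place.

28.6

N = 7.
Strictly below 438: 2. Equal to 438: 2.
PR = 2/7 × 100 = 28.6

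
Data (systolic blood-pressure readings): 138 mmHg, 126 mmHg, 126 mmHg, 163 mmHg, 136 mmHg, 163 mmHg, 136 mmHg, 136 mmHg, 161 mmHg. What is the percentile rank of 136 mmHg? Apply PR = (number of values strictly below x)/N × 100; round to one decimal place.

N = 9.
Strictly below 136: 2. Equal to 136: 3.
PR = 2/9 × 100 = 22.2

22.2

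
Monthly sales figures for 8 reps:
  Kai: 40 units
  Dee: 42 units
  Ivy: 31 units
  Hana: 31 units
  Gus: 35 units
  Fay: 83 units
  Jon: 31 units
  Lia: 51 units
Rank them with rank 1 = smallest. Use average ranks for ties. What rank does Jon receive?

Sorted (ascending): 31, 31, 31, 35, 40, 42, 51, 83
The 3 values of 31 occupy positions 1–3 → average rank 2.
Jon has value 31 units → rank 2.

2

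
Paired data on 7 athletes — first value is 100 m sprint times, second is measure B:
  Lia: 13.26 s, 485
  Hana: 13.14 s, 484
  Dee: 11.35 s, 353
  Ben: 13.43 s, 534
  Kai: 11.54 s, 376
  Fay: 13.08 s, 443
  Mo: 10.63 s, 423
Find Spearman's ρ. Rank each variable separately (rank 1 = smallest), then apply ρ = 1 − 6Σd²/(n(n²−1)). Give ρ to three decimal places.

Ranks of variable 1: 6, 5, 2, 7, 3, 4, 1
Ranks of variable 2: 6, 5, 1, 7, 2, 4, 3
d = r₁ − r₂: 0, 0, 1, 0, 1, 0, -2
d²: 0, 0, 1, 0, 1, 0, 4; Σd² = 6
ρ = 1 − 6·6/(7·48) = 1 − 36/336 = 0.893

0.893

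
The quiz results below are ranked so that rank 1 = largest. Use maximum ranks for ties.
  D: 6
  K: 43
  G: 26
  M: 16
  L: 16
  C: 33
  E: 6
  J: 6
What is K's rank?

1

Sorted (descending): 43, 33, 26, 16, 16, 6, 6, 6
The 2 values of 16 occupy positions 4–5 → each gets rank 5.
The 3 values of 6 occupy positions 6–8 → each gets rank 8.
K has value 43 → rank 1.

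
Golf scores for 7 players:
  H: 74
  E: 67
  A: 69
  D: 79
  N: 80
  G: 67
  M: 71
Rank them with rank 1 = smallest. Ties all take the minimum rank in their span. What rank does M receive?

Sorted (ascending): 67, 67, 69, 71, 74, 79, 80
The 2 values of 67 occupy positions 1–2 → each gets rank 1.
M has value 71 → rank 4.

4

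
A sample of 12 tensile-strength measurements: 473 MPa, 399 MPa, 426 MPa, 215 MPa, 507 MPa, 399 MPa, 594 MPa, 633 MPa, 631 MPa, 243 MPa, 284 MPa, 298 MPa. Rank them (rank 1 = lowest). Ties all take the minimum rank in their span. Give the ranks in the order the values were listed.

8, 5, 7, 1, 9, 5, 10, 12, 11, 2, 3, 4

Sorted (ascending): 215, 243, 284, 298, 399, 399, 426, 473, 507, 594, 631, 633
The 2 values of 399 occupy positions 5–6 → each gets rank 5.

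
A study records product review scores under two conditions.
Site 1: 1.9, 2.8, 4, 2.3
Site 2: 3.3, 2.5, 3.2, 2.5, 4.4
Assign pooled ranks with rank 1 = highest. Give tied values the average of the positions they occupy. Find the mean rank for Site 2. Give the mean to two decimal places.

4.20

Sorted (descending): 4.4, 4, 3.3, 3.2, 2.8, 2.5, 2.5, 2.3, 1.9
The 2 values of 2.5 occupy positions 6–7 → average rank (6+7)/2 = 6.5.
Site 2 values → pooled ranks: 3.3→3, 2.5→6.5, 3.2→4, 2.5→6.5, 4.4→1
Mean rank = (3 + 6.5 + 4 + 6.5 + 1) / 5 = 4.20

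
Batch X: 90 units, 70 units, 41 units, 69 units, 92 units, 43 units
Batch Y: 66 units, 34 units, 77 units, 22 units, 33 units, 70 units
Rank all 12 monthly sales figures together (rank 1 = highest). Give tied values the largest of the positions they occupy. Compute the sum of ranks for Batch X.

31

Sorted (descending): 92, 90, 77, 70, 70, 69, 66, 43, 41, 34, 33, 22
The 2 values of 70 occupy positions 4–5 → each gets rank 5.
Batch X values → pooled ranks: 90→2, 70→5, 41→9, 69→6, 92→1, 43→8
Rank sum = 2 + 5 + 9 + 6 + 1 + 8 = 31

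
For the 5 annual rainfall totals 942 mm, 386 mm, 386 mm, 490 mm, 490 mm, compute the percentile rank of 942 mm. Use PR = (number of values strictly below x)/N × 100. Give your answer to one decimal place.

N = 5.
Strictly below 942: 4. Equal to 942: 1.
PR = 4/5 × 100 = 80.0

80.0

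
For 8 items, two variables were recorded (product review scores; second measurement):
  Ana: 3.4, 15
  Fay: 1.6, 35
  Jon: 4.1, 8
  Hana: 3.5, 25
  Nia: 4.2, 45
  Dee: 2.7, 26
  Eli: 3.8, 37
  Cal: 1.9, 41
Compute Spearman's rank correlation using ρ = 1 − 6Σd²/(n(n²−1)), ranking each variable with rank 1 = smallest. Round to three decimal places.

-0.024

Ranks of variable 1: 4, 1, 7, 5, 8, 3, 6, 2
Ranks of variable 2: 2, 5, 1, 3, 8, 4, 6, 7
d = r₁ − r₂: 2, -4, 6, 2, 0, -1, 0, -5
d²: 4, 16, 36, 4, 0, 1, 0, 25; Σd² = 86
ρ = 1 − 6·86/(8·63) = 1 − 516/504 = -0.024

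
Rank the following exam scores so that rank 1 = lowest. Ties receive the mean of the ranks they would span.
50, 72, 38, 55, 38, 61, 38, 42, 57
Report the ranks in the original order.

Sorted (ascending): 38, 38, 38, 42, 50, 55, 57, 61, 72
The 3 values of 38 occupy positions 1–3 → average rank 2.

5, 9, 2, 6, 2, 8, 2, 4, 7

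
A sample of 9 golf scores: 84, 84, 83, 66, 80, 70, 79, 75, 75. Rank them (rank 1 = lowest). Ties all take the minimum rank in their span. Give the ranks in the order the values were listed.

Sorted (ascending): 66, 70, 75, 75, 79, 80, 83, 84, 84
The 2 values of 75 occupy positions 3–4 → each gets rank 3.
The 2 values of 84 occupy positions 8–9 → each gets rank 8.

8, 8, 7, 1, 6, 2, 5, 3, 3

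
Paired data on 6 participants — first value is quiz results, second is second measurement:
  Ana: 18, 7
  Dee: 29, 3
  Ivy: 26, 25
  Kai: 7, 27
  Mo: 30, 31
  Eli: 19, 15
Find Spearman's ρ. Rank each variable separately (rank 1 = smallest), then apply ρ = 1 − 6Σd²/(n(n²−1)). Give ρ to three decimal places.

Ranks of variable 1: 2, 5, 4, 1, 6, 3
Ranks of variable 2: 2, 1, 4, 5, 6, 3
d = r₁ − r₂: 0, 4, 0, -4, 0, 0
d²: 0, 16, 0, 16, 0, 0; Σd² = 32
ρ = 1 − 6·32/(6·35) = 1 − 192/210 = 0.086

0.086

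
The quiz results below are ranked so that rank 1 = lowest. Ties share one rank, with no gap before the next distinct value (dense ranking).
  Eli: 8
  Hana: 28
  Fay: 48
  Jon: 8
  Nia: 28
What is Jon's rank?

1

Sorted (ascending): 8, 8, 28, 28, 48
The 2 values of 8 share dense rank 1.
The 2 values of 28 share dense rank 2.
Remaining distinct values take the next consecutive integers.
Jon has value 8 → rank 1.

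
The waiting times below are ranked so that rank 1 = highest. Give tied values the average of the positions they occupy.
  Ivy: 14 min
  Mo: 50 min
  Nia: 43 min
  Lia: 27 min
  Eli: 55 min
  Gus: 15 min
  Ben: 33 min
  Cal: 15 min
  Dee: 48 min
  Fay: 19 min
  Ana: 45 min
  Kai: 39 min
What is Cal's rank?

Sorted (descending): 55, 50, 48, 45, 43, 39, 33, 27, 19, 15, 15, 14
The 2 values of 15 occupy positions 10–11 → average rank (10+11)/2 = 10.5.
Cal has value 15 min → rank 10.5.

10.5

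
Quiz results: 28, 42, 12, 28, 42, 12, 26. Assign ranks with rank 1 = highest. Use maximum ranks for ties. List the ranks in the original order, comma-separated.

4, 2, 7, 4, 2, 7, 5

Sorted (descending): 42, 42, 28, 28, 26, 12, 12
The 2 values of 42 occupy positions 1–2 → each gets rank 2.
The 2 values of 28 occupy positions 3–4 → each gets rank 4.
The 2 values of 12 occupy positions 6–7 → each gets rank 7.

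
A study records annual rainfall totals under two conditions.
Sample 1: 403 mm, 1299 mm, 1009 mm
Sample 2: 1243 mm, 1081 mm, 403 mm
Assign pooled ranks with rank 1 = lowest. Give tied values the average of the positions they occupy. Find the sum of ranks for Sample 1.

Sorted (ascending): 403, 403, 1009, 1081, 1243, 1299
The 2 values of 403 occupy positions 1–2 → average rank (1+2)/2 = 1.5.
Sample 1 values → pooled ranks: 403→1.5, 1299→6, 1009→3
Rank sum = 1.5 + 6 + 3 = 10.5

10.5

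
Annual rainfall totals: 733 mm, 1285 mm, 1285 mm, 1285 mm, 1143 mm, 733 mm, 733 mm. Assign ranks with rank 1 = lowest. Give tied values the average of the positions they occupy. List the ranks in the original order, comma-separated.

2, 6, 6, 6, 4, 2, 2

Sorted (ascending): 733, 733, 733, 1143, 1285, 1285, 1285
The 3 values of 733 occupy positions 1–3 → average rank 2.
The 3 values of 1285 occupy positions 5–7 → average rank 6.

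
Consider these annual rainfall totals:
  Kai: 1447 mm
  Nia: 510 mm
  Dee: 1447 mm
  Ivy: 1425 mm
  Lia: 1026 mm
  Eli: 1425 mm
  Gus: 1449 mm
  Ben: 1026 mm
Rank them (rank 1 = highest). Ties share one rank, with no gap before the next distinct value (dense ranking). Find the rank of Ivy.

3

Sorted (descending): 1449, 1447, 1447, 1425, 1425, 1026, 1026, 510
The 2 values of 1447 share dense rank 2.
The 2 values of 1425 share dense rank 3.
The 2 values of 1026 share dense rank 4.
Remaining distinct values take the next consecutive integers.
Ivy has value 1425 mm → rank 3.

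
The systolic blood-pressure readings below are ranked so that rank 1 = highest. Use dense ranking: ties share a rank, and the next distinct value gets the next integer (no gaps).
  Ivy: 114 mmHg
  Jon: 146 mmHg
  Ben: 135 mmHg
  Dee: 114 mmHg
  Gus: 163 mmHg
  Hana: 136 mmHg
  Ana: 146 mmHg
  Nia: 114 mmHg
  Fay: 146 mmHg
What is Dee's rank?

Sorted (descending): 163, 146, 146, 146, 136, 135, 114, 114, 114
The 3 values of 146 share dense rank 2.
The 3 values of 114 share dense rank 5.
Remaining distinct values take the next consecutive integers.
Dee has value 114 mmHg → rank 5.

5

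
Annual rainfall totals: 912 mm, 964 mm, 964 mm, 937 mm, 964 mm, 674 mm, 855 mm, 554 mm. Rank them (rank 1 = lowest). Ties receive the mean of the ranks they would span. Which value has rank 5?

937

Sorted (ascending): 554, 674, 855, 912, 937, 964, 964, 964
The 3 values of 964 occupy positions 6–8 → average rank 7.
Rank 5 → value 937.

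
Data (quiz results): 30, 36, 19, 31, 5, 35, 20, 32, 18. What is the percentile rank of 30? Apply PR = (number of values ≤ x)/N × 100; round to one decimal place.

N = 9.
Strictly below 30: 4. Equal to 30: 1.
PR = 5/9 × 100 = 55.6

55.6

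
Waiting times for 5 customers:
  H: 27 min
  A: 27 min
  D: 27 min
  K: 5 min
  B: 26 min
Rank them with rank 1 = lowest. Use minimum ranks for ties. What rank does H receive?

3

Sorted (ascending): 5, 26, 27, 27, 27
The 3 values of 27 occupy positions 3–5 → each gets rank 3.
H has value 27 min → rank 3.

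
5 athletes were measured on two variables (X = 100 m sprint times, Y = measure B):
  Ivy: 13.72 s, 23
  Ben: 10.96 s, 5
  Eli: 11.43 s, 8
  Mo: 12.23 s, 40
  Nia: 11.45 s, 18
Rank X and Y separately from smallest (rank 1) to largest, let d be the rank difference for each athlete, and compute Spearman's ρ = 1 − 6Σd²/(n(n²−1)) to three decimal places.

Ranks of variable 1: 5, 1, 2, 4, 3
Ranks of variable 2: 4, 1, 2, 5, 3
d = r₁ − r₂: 1, 0, 0, -1, 0
d²: 1, 0, 0, 1, 0; Σd² = 2
ρ = 1 − 6·2/(5·24) = 1 − 12/120 = 0.900

0.900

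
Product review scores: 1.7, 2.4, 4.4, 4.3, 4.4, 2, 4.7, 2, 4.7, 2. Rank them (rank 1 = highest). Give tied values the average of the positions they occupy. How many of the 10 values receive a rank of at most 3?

2

Sorted (descending): 4.7, 4.7, 4.4, 4.4, 4.3, 2.4, 2, 2, 2, 1.7
The 2 values of 4.7 occupy positions 1–2 → average rank (1+2)/2 = 1.5.
The 2 values of 4.4 occupy positions 3–4 → average rank (3+4)/2 = 3.5.
The 3 values of 2 occupy positions 7–9 → average rank 8.
Ranks ≤ 3: {1.5, 1.5} → 2 values.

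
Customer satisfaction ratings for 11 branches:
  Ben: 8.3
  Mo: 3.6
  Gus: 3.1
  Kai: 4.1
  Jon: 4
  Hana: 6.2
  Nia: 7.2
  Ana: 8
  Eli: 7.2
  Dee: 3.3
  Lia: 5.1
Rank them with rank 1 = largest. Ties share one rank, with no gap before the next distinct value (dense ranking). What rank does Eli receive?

Sorted (descending): 8.3, 8, 7.2, 7.2, 6.2, 5.1, 4.1, 4, 3.6, 3.3, 3.1
The 2 values of 7.2 share dense rank 3.
Remaining distinct values take the next consecutive integers.
Eli has value 7.2 → rank 3.

3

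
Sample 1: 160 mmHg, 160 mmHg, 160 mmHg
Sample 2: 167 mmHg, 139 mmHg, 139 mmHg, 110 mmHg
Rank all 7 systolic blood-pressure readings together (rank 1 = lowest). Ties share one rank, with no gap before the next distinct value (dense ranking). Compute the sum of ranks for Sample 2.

Sorted (ascending): 110, 139, 139, 160, 160, 160, 167
The 2 values of 139 share dense rank 2.
The 3 values of 160 share dense rank 3.
Remaining distinct values take the next consecutive integers.
Sample 2 values → pooled ranks: 167→4, 139→2, 139→2, 110→1
Rank sum = 4 + 2 + 2 + 1 = 9

9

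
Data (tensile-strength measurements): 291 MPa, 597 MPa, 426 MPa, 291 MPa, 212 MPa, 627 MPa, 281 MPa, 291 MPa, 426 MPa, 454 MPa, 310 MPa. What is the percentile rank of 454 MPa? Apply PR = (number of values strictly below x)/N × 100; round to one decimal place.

72.7

N = 11.
Strictly below 454: 8. Equal to 454: 1.
PR = 8/11 × 100 = 72.7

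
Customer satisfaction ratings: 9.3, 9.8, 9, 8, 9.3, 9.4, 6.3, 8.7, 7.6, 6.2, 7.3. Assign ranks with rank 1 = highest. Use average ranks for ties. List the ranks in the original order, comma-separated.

Sorted (descending): 9.8, 9.4, 9.3, 9.3, 9, 8.7, 8, 7.6, 7.3, 6.3, 6.2
The 2 values of 9.3 occupy positions 3–4 → average rank (3+4)/2 = 3.5.

3.5, 1, 5, 7, 3.5, 2, 10, 6, 8, 11, 9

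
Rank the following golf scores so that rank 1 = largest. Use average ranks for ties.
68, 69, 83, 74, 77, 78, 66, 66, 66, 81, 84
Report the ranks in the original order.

8, 7, 2, 6, 5, 4, 10, 10, 10, 3, 1

Sorted (descending): 84, 83, 81, 78, 77, 74, 69, 68, 66, 66, 66
The 3 values of 66 occupy positions 9–11 → average rank 10.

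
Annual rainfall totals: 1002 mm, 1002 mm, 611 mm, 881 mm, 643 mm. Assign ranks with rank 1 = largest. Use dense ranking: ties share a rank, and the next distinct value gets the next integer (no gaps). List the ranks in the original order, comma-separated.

1, 1, 4, 2, 3

Sorted (descending): 1002, 1002, 881, 643, 611
The 2 values of 1002 share dense rank 1.
Remaining distinct values take the next consecutive integers.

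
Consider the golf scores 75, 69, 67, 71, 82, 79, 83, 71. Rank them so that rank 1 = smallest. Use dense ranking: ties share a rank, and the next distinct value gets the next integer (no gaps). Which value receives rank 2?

69

Sorted (ascending): 67, 69, 71, 71, 75, 79, 82, 83
The 2 values of 71 share dense rank 3.
Remaining distinct values take the next consecutive integers.
Rank 2 → value 69.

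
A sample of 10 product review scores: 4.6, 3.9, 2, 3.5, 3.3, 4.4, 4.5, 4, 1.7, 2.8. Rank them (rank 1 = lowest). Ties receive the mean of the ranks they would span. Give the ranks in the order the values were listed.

10, 6, 2, 5, 4, 8, 9, 7, 1, 3

Sorted (ascending): 1.7, 2, 2.8, 3.3, 3.5, 3.9, 4, 4.4, 4.5, 4.6
No ties — each value takes its position as its rank.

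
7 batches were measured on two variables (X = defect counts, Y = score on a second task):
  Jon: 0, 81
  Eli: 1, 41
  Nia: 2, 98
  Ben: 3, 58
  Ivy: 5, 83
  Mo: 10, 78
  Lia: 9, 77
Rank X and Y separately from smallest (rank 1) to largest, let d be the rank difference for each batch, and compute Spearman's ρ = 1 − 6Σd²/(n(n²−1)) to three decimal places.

0.000

Ranks of variable 1: 1, 2, 3, 4, 5, 7, 6
Ranks of variable 2: 5, 1, 7, 2, 6, 4, 3
d = r₁ − r₂: -4, 1, -4, 2, -1, 3, 3
d²: 16, 1, 16, 4, 1, 9, 9; Σd² = 56
ρ = 1 − 6·56/(7·48) = 1 − 336/336 = 0.000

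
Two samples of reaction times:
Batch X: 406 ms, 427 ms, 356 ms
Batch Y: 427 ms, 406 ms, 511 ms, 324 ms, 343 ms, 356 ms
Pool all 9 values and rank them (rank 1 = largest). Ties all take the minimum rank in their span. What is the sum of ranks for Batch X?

Sorted (descending): 511, 427, 427, 406, 406, 356, 356, 343, 324
The 2 values of 427 occupy positions 2–3 → each gets rank 2.
The 2 values of 406 occupy positions 4–5 → each gets rank 4.
The 2 values of 356 occupy positions 6–7 → each gets rank 6.
Batch X values → pooled ranks: 406→4, 427→2, 356→6
Rank sum = 4 + 2 + 6 = 12

12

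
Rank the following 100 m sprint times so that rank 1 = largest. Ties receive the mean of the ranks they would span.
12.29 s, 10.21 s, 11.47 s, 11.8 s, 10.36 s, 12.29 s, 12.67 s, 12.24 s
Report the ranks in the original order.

2.5, 8, 6, 5, 7, 2.5, 1, 4

Sorted (descending): 12.67, 12.29, 12.29, 12.24, 11.8, 11.47, 10.36, 10.21
The 2 values of 12.29 occupy positions 2–3 → average rank (2+3)/2 = 2.5.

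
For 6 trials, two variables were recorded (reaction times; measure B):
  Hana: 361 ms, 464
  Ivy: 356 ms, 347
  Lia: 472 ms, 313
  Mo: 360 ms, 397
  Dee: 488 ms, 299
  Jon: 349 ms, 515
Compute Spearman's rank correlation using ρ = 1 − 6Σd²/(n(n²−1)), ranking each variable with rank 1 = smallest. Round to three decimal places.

-0.771

Ranks of variable 1: 4, 2, 5, 3, 6, 1
Ranks of variable 2: 5, 3, 2, 4, 1, 6
d = r₁ − r₂: -1, -1, 3, -1, 5, -5
d²: 1, 1, 9, 1, 25, 25; Σd² = 62
ρ = 1 − 6·62/(6·35) = 1 − 372/210 = -0.771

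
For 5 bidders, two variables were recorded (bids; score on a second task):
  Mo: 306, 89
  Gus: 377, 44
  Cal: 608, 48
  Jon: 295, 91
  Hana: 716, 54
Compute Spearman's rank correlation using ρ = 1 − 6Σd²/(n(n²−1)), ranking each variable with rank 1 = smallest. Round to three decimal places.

-0.600

Ranks of variable 1: 2, 3, 4, 1, 5
Ranks of variable 2: 4, 1, 2, 5, 3
d = r₁ − r₂: -2, 2, 2, -4, 2
d²: 4, 4, 4, 16, 4; Σd² = 32
ρ = 1 − 6·32/(5·24) = 1 − 192/120 = -0.600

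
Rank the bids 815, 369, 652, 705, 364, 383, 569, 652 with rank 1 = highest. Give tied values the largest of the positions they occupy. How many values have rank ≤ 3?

2

Sorted (descending): 815, 705, 652, 652, 569, 383, 369, 364
The 2 values of 652 occupy positions 3–4 → each gets rank 4.
Ranks ≤ 3: {1, 2} → 2 values.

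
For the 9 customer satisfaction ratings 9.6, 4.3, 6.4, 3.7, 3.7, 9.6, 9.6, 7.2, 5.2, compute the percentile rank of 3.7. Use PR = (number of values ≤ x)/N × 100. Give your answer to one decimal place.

22.2

N = 9.
Strictly below 3.7: 0. Equal to 3.7: 2.
PR = 2/9 × 100 = 22.2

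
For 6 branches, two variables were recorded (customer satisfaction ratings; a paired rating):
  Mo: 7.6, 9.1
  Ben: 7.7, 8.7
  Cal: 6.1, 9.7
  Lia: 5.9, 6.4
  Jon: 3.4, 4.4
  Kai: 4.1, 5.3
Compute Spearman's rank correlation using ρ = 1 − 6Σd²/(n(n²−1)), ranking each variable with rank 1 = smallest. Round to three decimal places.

0.771

Ranks of variable 1: 5, 6, 4, 3, 1, 2
Ranks of variable 2: 5, 4, 6, 3, 1, 2
d = r₁ − r₂: 0, 2, -2, 0, 0, 0
d²: 0, 4, 4, 0, 0, 0; Σd² = 8
ρ = 1 − 6·8/(6·35) = 1 − 48/210 = 0.771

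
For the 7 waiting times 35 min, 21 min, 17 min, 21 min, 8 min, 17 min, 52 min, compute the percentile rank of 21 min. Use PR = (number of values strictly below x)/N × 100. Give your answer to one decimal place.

42.9

N = 7.
Strictly below 21: 3. Equal to 21: 2.
PR = 3/7 × 100 = 42.9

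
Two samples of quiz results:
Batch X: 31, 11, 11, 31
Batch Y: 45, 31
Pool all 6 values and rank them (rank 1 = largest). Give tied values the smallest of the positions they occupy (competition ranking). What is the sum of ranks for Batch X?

14

Sorted (descending): 45, 31, 31, 31, 11, 11
The 3 values of 31 occupy positions 2–4 → each gets rank 2.
The 2 values of 11 occupy positions 5–6 → each gets rank 5.
Batch X values → pooled ranks: 31→2, 11→5, 11→5, 31→2
Rank sum = 2 + 5 + 5 + 2 = 14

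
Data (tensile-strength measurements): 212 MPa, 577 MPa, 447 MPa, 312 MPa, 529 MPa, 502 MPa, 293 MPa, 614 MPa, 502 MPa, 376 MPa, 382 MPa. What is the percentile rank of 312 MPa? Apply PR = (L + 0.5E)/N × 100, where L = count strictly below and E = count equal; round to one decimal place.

N = 11.
Strictly below 312: 2. Equal to 312: 1.
PR = (2 + 0.5·1)/11 × 100 = 22.7

22.7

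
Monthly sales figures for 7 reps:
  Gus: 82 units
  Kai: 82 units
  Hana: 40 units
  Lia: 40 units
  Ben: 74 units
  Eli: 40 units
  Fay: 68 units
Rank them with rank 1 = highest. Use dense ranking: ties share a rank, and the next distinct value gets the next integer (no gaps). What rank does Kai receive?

1

Sorted (descending): 82, 82, 74, 68, 40, 40, 40
The 2 values of 82 share dense rank 1.
The 3 values of 40 share dense rank 4.
Remaining distinct values take the next consecutive integers.
Kai has value 82 units → rank 1.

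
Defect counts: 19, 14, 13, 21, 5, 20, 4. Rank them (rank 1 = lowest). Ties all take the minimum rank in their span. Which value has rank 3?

13

Sorted (ascending): 4, 5, 13, 14, 19, 20, 21
No ties — each value takes its position as its rank.
Rank 3 → value 13.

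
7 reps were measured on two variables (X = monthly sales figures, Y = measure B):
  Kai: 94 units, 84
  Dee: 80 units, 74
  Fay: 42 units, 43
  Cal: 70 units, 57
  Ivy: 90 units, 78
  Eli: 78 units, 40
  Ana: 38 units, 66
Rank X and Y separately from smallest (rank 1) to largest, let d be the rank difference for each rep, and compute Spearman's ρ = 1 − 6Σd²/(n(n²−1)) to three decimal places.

0.679

Ranks of variable 1: 7, 5, 2, 3, 6, 4, 1
Ranks of variable 2: 7, 5, 2, 3, 6, 1, 4
d = r₁ − r₂: 0, 0, 0, 0, 0, 3, -3
d²: 0, 0, 0, 0, 0, 9, 9; Σd² = 18
ρ = 1 − 6·18/(7·48) = 1 − 108/336 = 0.679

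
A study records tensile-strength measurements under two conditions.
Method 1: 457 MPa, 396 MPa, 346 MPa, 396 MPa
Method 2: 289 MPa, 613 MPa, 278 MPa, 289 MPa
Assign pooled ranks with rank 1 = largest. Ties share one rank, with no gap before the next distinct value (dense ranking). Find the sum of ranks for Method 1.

12

Sorted (descending): 613, 457, 396, 396, 346, 289, 289, 278
The 2 values of 396 share dense rank 3.
The 2 values of 289 share dense rank 5.
Remaining distinct values take the next consecutive integers.
Method 1 values → pooled ranks: 457→2, 396→3, 346→4, 396→3
Rank sum = 2 + 3 + 4 + 3 = 12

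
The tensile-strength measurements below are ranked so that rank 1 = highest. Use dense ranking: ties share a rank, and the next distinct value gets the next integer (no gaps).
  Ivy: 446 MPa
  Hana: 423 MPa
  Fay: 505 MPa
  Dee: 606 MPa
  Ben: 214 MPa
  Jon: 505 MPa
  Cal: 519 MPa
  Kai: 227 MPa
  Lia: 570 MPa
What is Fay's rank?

4

Sorted (descending): 606, 570, 519, 505, 505, 446, 423, 227, 214
The 2 values of 505 share dense rank 4.
Remaining distinct values take the next consecutive integers.
Fay has value 505 MPa → rank 4.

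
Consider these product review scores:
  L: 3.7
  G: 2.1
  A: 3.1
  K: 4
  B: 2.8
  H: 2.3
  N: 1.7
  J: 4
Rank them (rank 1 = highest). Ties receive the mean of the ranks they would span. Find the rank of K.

Sorted (descending): 4, 4, 3.7, 3.1, 2.8, 2.3, 2.1, 1.7
The 2 values of 4 occupy positions 1–2 → average rank (1+2)/2 = 1.5.
K has value 4 → rank 1.5.

1.5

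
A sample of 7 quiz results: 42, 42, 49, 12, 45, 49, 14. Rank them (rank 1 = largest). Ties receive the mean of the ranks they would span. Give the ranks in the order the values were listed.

4.5, 4.5, 1.5, 7, 3, 1.5, 6

Sorted (descending): 49, 49, 45, 42, 42, 14, 12
The 2 values of 49 occupy positions 1–2 → average rank (1+2)/2 = 1.5.
The 2 values of 42 occupy positions 4–5 → average rank (4+5)/2 = 4.5.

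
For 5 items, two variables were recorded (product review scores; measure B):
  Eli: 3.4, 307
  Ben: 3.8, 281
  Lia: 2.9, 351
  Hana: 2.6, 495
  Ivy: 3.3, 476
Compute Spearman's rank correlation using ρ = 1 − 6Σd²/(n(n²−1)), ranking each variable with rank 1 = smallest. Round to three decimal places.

-0.900

Ranks of variable 1: 4, 5, 2, 1, 3
Ranks of variable 2: 2, 1, 3, 5, 4
d = r₁ − r₂: 2, 4, -1, -4, -1
d²: 4, 16, 1, 16, 1; Σd² = 38
ρ = 1 − 6·38/(5·24) = 1 − 228/120 = -0.900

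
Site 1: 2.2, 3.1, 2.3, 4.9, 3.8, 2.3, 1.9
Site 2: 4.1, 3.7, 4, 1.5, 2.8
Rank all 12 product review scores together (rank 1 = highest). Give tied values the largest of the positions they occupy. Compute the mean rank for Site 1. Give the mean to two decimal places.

Sorted (descending): 4.9, 4.1, 4, 3.8, 3.7, 3.1, 2.8, 2.3, 2.3, 2.2, 1.9, 1.5
The 2 values of 2.3 occupy positions 8–9 → each gets rank 9.
Site 1 values → pooled ranks: 2.2→10, 3.1→6, 2.3→9, 4.9→1, 3.8→4, 2.3→9, 1.9→11
Mean rank = (10 + 6 + 9 + 1 + 4 + 9 + 11) / 7 = 7.14

7.14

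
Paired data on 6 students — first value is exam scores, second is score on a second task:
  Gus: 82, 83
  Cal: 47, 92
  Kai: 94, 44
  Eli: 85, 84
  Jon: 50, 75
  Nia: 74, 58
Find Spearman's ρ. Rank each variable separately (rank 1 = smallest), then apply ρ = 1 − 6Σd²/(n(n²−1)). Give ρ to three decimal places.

-0.486

Ranks of variable 1: 4, 1, 6, 5, 2, 3
Ranks of variable 2: 4, 6, 1, 5, 3, 2
d = r₁ − r₂: 0, -5, 5, 0, -1, 1
d²: 0, 25, 25, 0, 1, 1; Σd² = 52
ρ = 1 − 6·52/(6·35) = 1 − 312/210 = -0.486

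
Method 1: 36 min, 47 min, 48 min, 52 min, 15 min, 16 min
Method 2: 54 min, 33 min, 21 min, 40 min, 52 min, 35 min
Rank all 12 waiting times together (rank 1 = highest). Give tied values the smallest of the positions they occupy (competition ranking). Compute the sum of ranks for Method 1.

Sorted (descending): 54, 52, 52, 48, 47, 40, 36, 35, 33, 21, 16, 15
The 2 values of 52 occupy positions 2–3 → each gets rank 2.
Method 1 values → pooled ranks: 36→7, 47→5, 48→4, 52→2, 15→12, 16→11
Rank sum = 7 + 5 + 4 + 2 + 12 + 11 = 41

41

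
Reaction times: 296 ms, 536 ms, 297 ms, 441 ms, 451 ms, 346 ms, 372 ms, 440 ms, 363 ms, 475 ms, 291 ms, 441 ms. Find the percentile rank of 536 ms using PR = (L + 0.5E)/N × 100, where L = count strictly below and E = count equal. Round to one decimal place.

95.8

N = 12.
Strictly below 536: 11. Equal to 536: 1.
PR = (11 + 0.5·1)/12 × 100 = 95.8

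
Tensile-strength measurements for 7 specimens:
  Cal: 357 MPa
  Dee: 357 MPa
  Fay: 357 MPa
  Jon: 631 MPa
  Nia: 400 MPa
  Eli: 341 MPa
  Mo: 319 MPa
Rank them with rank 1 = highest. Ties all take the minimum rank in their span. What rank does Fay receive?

3

Sorted (descending): 631, 400, 357, 357, 357, 341, 319
The 3 values of 357 occupy positions 3–5 → each gets rank 3.
Fay has value 357 MPa → rank 3.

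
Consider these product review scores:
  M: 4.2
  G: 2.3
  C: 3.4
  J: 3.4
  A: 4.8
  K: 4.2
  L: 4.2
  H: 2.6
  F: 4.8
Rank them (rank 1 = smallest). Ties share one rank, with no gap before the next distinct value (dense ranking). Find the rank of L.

Sorted (ascending): 2.3, 2.6, 3.4, 3.4, 4.2, 4.2, 4.2, 4.8, 4.8
The 2 values of 3.4 share dense rank 3.
The 3 values of 4.2 share dense rank 4.
The 2 values of 4.8 share dense rank 5.
Remaining distinct values take the next consecutive integers.
L has value 4.2 → rank 4.

4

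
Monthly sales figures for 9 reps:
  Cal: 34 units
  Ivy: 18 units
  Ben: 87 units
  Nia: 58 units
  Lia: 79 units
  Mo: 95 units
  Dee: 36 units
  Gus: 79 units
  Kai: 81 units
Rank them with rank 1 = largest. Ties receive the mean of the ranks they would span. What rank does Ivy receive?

9

Sorted (descending): 95, 87, 81, 79, 79, 58, 36, 34, 18
The 2 values of 79 occupy positions 4–5 → average rank (4+5)/2 = 4.5.
Ivy has value 18 units → rank 9.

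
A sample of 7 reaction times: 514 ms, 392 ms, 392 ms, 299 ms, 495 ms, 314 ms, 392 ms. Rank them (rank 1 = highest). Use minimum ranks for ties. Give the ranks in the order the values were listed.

Sorted (descending): 514, 495, 392, 392, 392, 314, 299
The 3 values of 392 occupy positions 3–5 → each gets rank 3.

1, 3, 3, 7, 2, 6, 3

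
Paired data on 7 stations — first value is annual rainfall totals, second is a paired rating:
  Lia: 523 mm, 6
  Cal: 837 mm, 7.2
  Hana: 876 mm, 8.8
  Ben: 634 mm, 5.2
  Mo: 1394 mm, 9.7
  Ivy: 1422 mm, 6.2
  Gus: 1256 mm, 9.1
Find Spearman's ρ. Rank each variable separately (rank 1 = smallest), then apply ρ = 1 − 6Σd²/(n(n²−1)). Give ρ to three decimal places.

Ranks of variable 1: 1, 3, 4, 2, 6, 7, 5
Ranks of variable 2: 2, 4, 5, 1, 7, 3, 6
d = r₁ − r₂: -1, -1, -1, 1, -1, 4, -1
d²: 1, 1, 1, 1, 1, 16, 1; Σd² = 22
ρ = 1 − 6·22/(7·48) = 1 − 132/336 = 0.607

0.607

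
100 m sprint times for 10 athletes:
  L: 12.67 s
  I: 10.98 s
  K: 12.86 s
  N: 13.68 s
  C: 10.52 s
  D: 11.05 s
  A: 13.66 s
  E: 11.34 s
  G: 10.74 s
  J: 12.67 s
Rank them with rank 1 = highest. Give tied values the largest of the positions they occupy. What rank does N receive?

Sorted (descending): 13.68, 13.66, 12.86, 12.67, 12.67, 11.34, 11.05, 10.98, 10.74, 10.52
The 2 values of 12.67 occupy positions 4–5 → each gets rank 5.
N has value 13.68 s → rank 1.

1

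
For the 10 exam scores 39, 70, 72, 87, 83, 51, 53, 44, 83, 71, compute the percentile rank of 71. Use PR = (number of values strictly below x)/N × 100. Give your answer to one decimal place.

N = 10.
Strictly below 71: 5. Equal to 71: 1.
PR = 5/10 × 100 = 50.0

50.0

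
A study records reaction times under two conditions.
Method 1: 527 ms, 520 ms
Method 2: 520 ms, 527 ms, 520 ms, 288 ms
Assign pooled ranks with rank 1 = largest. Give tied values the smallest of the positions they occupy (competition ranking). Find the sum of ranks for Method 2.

13

Sorted (descending): 527, 527, 520, 520, 520, 288
The 2 values of 527 occupy positions 1–2 → each gets rank 1.
The 3 values of 520 occupy positions 3–5 → each gets rank 3.
Method 2 values → pooled ranks: 520→3, 527→1, 520→3, 288→6
Rank sum = 3 + 1 + 3 + 6 = 13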